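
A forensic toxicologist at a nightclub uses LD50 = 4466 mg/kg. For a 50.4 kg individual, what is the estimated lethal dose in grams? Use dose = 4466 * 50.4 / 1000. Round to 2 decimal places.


Lethal dose calculation:
Lethal dose = LD50 * body_weight / 1000
= 4466 * 50.4 / 1000
= 225086.4 / 1000
= 225.09 g

225.09


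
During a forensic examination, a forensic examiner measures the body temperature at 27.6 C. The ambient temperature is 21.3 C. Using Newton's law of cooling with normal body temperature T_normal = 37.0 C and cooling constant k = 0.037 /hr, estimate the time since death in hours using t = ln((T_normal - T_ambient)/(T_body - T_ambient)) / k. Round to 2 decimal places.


Using Newton's law of cooling:
t = ln((T_normal - T_ambient) / (T_body - T_ambient)) / k
T_normal - T_ambient = 15.7
T_body - T_ambient = 6.3
Ratio = 2.492063
ln(ratio) = 0.913111
t = 0.913111 / 0.037 = 24.68 hours

24.68


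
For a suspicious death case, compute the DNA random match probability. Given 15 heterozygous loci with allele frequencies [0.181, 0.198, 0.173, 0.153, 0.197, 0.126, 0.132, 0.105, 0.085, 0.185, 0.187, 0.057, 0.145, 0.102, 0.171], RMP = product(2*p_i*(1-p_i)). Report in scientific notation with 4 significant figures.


Computing RMP for 15 loci:
Locus 1: 2 * 0.181 * 0.819 = 0.296478
Locus 2: 2 * 0.198 * 0.802 = 0.317592
Locus 3: 2 * 0.173 * 0.827 = 0.286142
Locus 4: 2 * 0.153 * 0.847 = 0.259182
Locus 5: 2 * 0.197 * 0.803 = 0.316382
Locus 6: 2 * 0.126 * 0.874 = 0.220248
Locus 7: 2 * 0.132 * 0.868 = 0.229152
Locus 8: 2 * 0.105 * 0.895 = 0.18795
Locus 9: 2 * 0.085 * 0.915 = 0.15555
Locus 10: 2 * 0.185 * 0.815 = 0.30155
Locus 11: 2 * 0.187 * 0.813 = 0.304062
Locus 12: 2 * 0.057 * 0.943 = 0.107502
Locus 13: 2 * 0.145 * 0.855 = 0.24795
Locus 14: 2 * 0.102 * 0.898 = 0.183192
Locus 15: 2 * 0.171 * 0.829 = 0.283518
RMP = 4.138e-10

4.138e-10


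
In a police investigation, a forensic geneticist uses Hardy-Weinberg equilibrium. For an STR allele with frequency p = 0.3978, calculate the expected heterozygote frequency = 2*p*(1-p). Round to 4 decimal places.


Hardy-Weinberg heterozygote frequency:
q = 1 - p = 1 - 0.3978 = 0.6022
2pq = 2 * 0.3978 * 0.6022 = 0.4791

0.4791


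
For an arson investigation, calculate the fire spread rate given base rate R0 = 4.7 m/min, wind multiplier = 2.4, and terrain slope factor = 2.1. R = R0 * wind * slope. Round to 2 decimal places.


Fire spread rate calculation:
R = R0 * wind_factor * slope_factor
= 4.7 * 2.4 * 2.1
= 11.28 * 2.1
= 23.69 m/min

23.69


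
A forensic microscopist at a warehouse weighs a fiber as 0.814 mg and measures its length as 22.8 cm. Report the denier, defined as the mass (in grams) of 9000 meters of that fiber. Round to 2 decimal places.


Denier calculation:
Mass in grams = 0.814 mg / 1000 = 0.000814 g
Length in meters = 22.8 cm / 100 = 0.228 m
Linear density = mass / length = 0.000814 / 0.228 = 0.00357018 g/m
Denier = (g/m) * 9000 = 0.00357018 * 9000 = 32.13

32.13


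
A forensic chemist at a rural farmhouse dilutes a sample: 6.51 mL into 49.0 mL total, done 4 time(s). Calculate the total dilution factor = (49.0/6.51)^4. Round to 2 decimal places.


Dilution factor calculation:
Single dilution = V_total / V_sample = 49.0 / 6.51 ≈ 7.526882
Number of dilutions = 4
Total DF = (49.0 / 6.51)^4 (full precision, rounded at the end) = 3209.67

3209.67


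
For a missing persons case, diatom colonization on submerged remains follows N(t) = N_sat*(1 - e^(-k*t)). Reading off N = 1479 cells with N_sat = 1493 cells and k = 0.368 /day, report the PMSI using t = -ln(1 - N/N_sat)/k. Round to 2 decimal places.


PMSI from diatom colonization curve:
N / N_sat = 1479 / 1493 = 0.990623
1 - N/N_sat = 0.009377
ln(1 - N/N_sat) = -4.669495
t = -ln(1 - N/N_sat) / k = -(-4.669495) / 0.368 = 12.69 days

12.69


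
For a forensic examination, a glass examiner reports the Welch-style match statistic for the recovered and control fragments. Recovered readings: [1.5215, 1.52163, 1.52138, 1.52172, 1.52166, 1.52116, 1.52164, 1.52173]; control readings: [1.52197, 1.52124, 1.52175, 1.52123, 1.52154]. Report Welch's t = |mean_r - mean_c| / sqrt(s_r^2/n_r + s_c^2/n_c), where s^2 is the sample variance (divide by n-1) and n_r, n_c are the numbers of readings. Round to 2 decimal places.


Welch's t-criterion for glass RI comparison:
Recovered mean = sum / n_r = 12.17242 / 8 = 1.5215525
Control mean = sum / n_c = 7.60773 / 5 = 1.521546
Recovered sample variance s_r^2 = 3.87643e-08
Control sample variance s_c^2 = 1.0373e-07
Welch SE (unpooled) = sqrt(s_r^2/n_r + s_c^2/n_c) = sqrt(4.84554e-09 + 2.0746e-08) = sqrt(2.55915e-08) = 0.000159973
|mean_r - mean_c| = 6.5e-06
t = 6.5e-06 / 0.000159973 = 0.04

0.04


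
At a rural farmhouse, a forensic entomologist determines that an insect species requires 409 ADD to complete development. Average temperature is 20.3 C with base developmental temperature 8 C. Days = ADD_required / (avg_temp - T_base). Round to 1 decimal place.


Insect development time:
Effective temperature = avg_temp - T_base = 20.3 - 8 = 12.3 C
Days = ADD / effective_temp = 409 / 12.3 = 33.3 days

33.3


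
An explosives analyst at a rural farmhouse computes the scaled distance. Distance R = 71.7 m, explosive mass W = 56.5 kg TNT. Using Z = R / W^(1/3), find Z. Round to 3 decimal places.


Scaled distance calculation:
W^(1/3) = 56.5^(1/3) = 3.837215
Z = R / W^(1/3) = 71.7 / 3.837215
Z = 18.685 m/kg^(1/3)

18.685


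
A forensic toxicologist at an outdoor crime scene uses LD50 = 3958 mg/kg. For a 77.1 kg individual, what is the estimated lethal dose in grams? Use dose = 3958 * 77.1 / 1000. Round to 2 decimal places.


Lethal dose calculation:
Lethal dose = LD50 * body_weight / 1000
= 3958 * 77.1 / 1000
= 305161.8 / 1000
= 305.16 g

305.16


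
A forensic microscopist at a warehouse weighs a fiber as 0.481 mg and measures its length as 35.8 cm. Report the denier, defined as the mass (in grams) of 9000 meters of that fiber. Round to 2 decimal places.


Denier calculation:
Mass in grams = 0.481 mg / 1000 = 0.000481 g
Length in meters = 35.8 cm / 100 = 0.358 m
Linear density = mass / length = 0.000481 / 0.358 = 0.00134358 g/m
Denier = (g/m) * 9000 = 0.00134358 * 9000 = 12.09

12.09


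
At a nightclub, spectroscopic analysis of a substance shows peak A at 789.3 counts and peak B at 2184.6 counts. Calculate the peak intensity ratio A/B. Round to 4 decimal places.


Spectral peak ratio:
Peak A = 789.3 counts
Peak B = 2184.6 counts
Ratio = 789.3 / 2184.6 = 0.3613

0.3613


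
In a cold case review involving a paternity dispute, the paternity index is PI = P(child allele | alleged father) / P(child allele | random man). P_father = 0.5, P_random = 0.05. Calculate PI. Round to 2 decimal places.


Paternity Index calculation:
PI = P(allele|father) / P(allele|random)
PI = 0.5 / 0.05
PI = 10.00

10.00


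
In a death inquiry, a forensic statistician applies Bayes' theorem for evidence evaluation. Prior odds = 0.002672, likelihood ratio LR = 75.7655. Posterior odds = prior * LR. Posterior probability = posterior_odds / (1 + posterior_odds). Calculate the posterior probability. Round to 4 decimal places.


Bayesian evidence evaluation:
Posterior odds = prior_odds * LR = 0.002672 * 75.7655 = 0.2024454
Posterior probability = posterior_odds / (1 + posterior_odds)
= 0.2024454 / (1 + 0.2024454)
= 0.2024454 / 1.2024454
= 0.1684

0.1684


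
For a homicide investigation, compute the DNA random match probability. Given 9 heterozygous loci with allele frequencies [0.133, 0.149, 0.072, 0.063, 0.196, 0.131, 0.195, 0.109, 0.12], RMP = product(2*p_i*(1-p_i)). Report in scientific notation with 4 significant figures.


Computing RMP for 9 loci:
Locus 1: 2 * 0.133 * 0.867 = 0.230622
Locus 2: 2 * 0.149 * 0.851 = 0.253598
Locus 3: 2 * 0.072 * 0.928 = 0.133632
Locus 4: 2 * 0.063 * 0.937 = 0.118062
Locus 5: 2 * 0.196 * 0.804 = 0.315168
Locus 6: 2 * 0.131 * 0.869 = 0.227678
Locus 7: 2 * 0.195 * 0.805 = 0.31395
Locus 8: 2 * 0.109 * 0.891 = 0.194238
Locus 9: 2 * 0.12 * 0.88 = 0.2112
RMP = 8.527e-07

8.527e-07


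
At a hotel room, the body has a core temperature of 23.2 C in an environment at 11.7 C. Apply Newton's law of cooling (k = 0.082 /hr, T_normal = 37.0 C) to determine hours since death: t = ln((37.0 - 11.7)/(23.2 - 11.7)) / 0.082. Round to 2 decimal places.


Using Newton's law of cooling:
t = ln((T_normal - T_ambient) / (T_body - T_ambient)) / k
T_normal - T_ambient = 25.3
T_body - T_ambient = 11.5
Ratio = 2.2
ln(ratio) = 0.788457
t = 0.788457 / 0.082 = 9.62 hours

9.62


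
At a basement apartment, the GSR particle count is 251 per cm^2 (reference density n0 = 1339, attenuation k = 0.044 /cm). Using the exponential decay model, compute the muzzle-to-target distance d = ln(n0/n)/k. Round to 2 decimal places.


GSR distance calculation:
n0/n = 1339 / 251 = 5.334661
ln(n0/n) = 1.674225
d = 1.674225 / 0.044 = 38.05 cm

38.05


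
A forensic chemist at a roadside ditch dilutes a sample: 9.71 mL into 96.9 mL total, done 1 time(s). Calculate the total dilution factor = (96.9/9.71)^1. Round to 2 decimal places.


Dilution factor calculation:
Single dilution = V_total / V_sample = 96.9 / 9.71 ≈ 9.979403
Number of dilutions = 1
Total DF = (96.9 / 9.71)^1 (full precision, rounded at the end) = 9.98

9.98


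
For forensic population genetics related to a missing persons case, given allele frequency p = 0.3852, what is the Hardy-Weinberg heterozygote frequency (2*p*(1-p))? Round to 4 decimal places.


Hardy-Weinberg heterozygote frequency:
q = 1 - p = 1 - 0.3852 = 0.6148
2pq = 2 * 0.3852 * 0.6148 = 0.4736

0.4736


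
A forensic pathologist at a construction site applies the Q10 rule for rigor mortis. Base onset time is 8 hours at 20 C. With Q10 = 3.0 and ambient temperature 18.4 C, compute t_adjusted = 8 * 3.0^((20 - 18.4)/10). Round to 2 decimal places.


Rigor mortis time adjustment:
Exponent = (T_ref - T_actual) / 10 = (20 - 18.4) / 10 = 0.16
Q10 factor = 3.0^0.16 = 1.19217
t_adjusted = 8 * 1.19217 = 9.54 hours

9.54


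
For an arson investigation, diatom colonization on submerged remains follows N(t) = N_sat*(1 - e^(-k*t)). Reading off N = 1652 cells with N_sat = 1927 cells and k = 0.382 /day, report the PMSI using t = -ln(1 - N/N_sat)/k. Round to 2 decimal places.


PMSI from diatom colonization curve:
N / N_sat = 1652 / 1927 = 0.857291
1 - N/N_sat = 0.142709
ln(1 - N/N_sat) = -1.946948
t = -ln(1 - N/N_sat) / k = -(-1.946948) / 0.382 = 5.10 days

5.10


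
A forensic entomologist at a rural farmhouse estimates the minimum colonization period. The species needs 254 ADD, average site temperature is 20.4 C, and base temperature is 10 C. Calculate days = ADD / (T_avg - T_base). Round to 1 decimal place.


Insect development time:
Effective temperature = avg_temp - T_base = 20.4 - 10 = 10.4 C
Days = ADD / effective_temp = 254 / 10.4 = 24.4 days

24.4


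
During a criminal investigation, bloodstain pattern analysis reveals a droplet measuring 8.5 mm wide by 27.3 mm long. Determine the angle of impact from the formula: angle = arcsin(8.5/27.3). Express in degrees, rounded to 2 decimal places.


Blood spatter impact angle calculation:
width / length = 8.5 / 27.3 = 0.311355
angle = arcsin(0.311355)
angle = 18.14 degrees

18.14


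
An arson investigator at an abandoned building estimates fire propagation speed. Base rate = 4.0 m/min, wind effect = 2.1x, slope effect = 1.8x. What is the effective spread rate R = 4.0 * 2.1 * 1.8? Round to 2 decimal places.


Fire spread rate calculation:
R = R0 * wind_factor * slope_factor
= 4.0 * 2.1 * 1.8
= 8.4 * 1.8
= 15.12 m/min

15.12


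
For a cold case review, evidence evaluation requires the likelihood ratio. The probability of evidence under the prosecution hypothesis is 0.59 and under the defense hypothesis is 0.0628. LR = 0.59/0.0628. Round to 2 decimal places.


Likelihood ratio calculation:
LR = P(E|Hp) / P(E|Hd)
LR = 0.59 / 0.0628
LR = 9.39

9.39


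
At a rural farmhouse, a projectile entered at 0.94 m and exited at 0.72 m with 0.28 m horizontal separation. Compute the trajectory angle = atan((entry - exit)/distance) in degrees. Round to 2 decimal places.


Bullet trajectory angle:
Height difference = 0.94 - 0.72 = 0.22 m
angle = atan(0.22 / 0.28)
angle = atan(0.785714)
angle = 38.16 degrees

38.16


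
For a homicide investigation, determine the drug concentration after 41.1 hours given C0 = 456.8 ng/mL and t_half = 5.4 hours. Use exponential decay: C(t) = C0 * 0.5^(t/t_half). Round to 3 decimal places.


Drug concentration decay:
Number of half-lives = t / t_half = 41.1 / 5.4 = 7.611111
Decay factor = 0.5^7.611111 = 0.00511478
C(t) = 456.8 * 0.00511478 = 2.336 ng/mL

2.336


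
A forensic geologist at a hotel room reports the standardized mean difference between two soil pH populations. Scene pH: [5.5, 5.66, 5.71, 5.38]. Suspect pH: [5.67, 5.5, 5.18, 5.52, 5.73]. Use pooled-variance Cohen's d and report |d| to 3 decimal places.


Pooled-variance Cohen's d for soil pH comparison:
Scene mean = 22.25 / 4 = 5.5625
Suspect mean = 27.6 / 5 = 5.52
Scene sample variance s_s^2 = 0.022825
Suspect sample variance s_c^2 = 0.04565
Pooled variance = ((n_s-1)*s_s^2 + (n_c-1)*s_c^2) / (n_s + n_c - 2) = 0.035868
Pooled SD = sqrt(0.035868) = 0.189388
Mean difference = 0.0425
|d| = |0.0425| / 0.189388 = 0.224

0.224


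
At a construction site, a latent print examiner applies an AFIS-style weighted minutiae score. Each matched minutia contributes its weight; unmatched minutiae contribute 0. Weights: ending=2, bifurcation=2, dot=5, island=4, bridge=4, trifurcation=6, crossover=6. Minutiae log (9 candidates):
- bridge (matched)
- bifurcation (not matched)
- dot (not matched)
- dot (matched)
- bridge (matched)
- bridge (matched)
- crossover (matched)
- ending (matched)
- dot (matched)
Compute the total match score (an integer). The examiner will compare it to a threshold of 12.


Weighted minutiae match score:
  bridge: matched, +4 (running total 4)
  bifurcation: not matched, +0
  dot: not matched, +0
  dot: matched, +5 (running total 9)
  bridge: matched, +4 (running total 13)
  bridge: matched, +4 (running total 17)
  crossover: matched, +6 (running total 23)
  ending: matched, +2 (running total 25)
  dot: matched, +5 (running total 30)
Total score = 30
Threshold = 12; verdict = identification

30


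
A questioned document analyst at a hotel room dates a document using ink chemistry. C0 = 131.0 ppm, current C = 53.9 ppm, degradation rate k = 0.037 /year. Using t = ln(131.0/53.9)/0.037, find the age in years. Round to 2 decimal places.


Document age estimation:
C0/C = 131.0 / 53.9 = 2.430427
ln(C0/C) = 0.888067
t = 0.888067 / 0.037 = 24.00 years

24.00


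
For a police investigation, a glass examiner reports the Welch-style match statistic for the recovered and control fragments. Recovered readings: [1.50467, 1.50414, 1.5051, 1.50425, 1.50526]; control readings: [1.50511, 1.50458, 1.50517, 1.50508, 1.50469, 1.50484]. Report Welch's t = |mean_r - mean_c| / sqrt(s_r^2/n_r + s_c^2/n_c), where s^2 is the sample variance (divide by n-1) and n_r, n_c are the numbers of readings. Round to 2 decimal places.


Welch's t-criterion for glass RI comparison:
Recovered mean = sum / n_r = 7.52342 / 5 = 1.504684
Control mean = sum / n_c = 9.02947 / 6 = 1.5049117
Recovered sample variance s_r^2 = 2.4733e-07
Control sample variance s_c^2 = 5.97367e-08
Welch SE (unpooled) = sqrt(s_r^2/n_r + s_c^2/n_c) = sqrt(4.9466e-08 + 9.95611e-09) = sqrt(5.94221e-08) = 0.000243766
|mean_r - mean_c| = 0.000227667
t = 0.000227667 / 0.000243766 = 0.93

0.93


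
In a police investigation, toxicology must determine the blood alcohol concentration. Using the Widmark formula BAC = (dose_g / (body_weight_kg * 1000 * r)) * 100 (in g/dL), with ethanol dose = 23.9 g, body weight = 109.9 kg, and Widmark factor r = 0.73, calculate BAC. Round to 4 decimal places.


Applying the Widmark formula:
BAC = (dose_g / (body_wt * 1000 * r)) * 100
Denominator = 109.9 * 1000 * 0.73 = 80227
BAC = (23.9 / 80227) * 100
BAC = 0.0298 g/dL

0.0298


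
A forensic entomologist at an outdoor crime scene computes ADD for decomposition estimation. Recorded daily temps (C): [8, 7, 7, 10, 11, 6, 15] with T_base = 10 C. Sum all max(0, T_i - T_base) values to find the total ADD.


Computing ADD day by day:
Day 1: max(0, 8 - 10) = 0
Day 2: max(0, 7 - 10) = 0
Day 3: max(0, 7 - 10) = 0
Day 4: max(0, 10 - 10) = 0
Day 5: max(0, 11 - 10) = 1
Day 6: max(0, 6 - 10) = 0
Day 7: max(0, 15 - 10) = 5
Total ADD = 6

6


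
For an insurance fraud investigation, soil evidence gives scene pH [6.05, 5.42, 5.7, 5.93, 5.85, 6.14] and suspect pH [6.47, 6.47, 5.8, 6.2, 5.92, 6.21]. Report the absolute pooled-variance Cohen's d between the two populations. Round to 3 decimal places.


Pooled-variance Cohen's d for soil pH comparison:
Scene mean = 35.09 / 6 = 5.848333
Suspect mean = 37.07 / 6 = 6.178333
Scene sample variance s_s^2 = 0.067577
Suspect sample variance s_c^2 = 0.076297
Pooled variance = ((n_s-1)*s_s^2 + (n_c-1)*s_c^2) / (n_s + n_c - 2) = 0.071937
Pooled SD = sqrt(0.071937) = 0.268211
Mean difference = -0.33
|d| = |-0.33| / 0.268211 = 1.230

1.230


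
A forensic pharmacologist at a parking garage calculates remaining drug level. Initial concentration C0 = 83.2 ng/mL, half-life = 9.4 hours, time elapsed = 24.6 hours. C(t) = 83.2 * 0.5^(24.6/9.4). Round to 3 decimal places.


Drug concentration decay:
Number of half-lives = t / t_half = 24.6 / 9.4 = 2.617021
Decay factor = 0.5^2.617021 = 0.16300397
C(t) = 83.2 * 0.16300397 = 13.562 ng/mL

13.562


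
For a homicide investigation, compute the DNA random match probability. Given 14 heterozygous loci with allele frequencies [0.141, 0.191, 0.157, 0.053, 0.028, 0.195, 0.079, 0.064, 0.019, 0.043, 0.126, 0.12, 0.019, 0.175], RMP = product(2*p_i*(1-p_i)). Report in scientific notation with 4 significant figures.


Computing RMP for 14 loci:
Locus 1: 2 * 0.141 * 0.859 = 0.242238
Locus 2: 2 * 0.191 * 0.809 = 0.309038
Locus 3: 2 * 0.157 * 0.843 = 0.264702
Locus 4: 2 * 0.053 * 0.947 = 0.100382
Locus 5: 2 * 0.028 * 0.972 = 0.054432
Locus 6: 2 * 0.195 * 0.805 = 0.31395
Locus 7: 2 * 0.079 * 0.921 = 0.145518
Locus 8: 2 * 0.064 * 0.936 = 0.119808
Locus 9: 2 * 0.019 * 0.981 = 0.037278
Locus 10: 2 * 0.043 * 0.957 = 0.082302
Locus 11: 2 * 0.126 * 0.874 = 0.220248
Locus 12: 2 * 0.12 * 0.88 = 0.2112
Locus 13: 2 * 0.019 * 0.981 = 0.037278
Locus 14: 2 * 0.175 * 0.825 = 0.28875
RMP = 9.104e-13

9.104e-13


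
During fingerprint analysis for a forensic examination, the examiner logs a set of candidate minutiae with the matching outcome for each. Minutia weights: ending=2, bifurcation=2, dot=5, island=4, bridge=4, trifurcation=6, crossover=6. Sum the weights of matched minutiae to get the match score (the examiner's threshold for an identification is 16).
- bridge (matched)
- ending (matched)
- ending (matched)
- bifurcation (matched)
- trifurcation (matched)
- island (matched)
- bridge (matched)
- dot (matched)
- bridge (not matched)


Weighted minutiae match score:
  bridge: matched, +4 (running total 4)
  ending: matched, +2 (running total 6)
  ending: matched, +2 (running total 8)
  bifurcation: matched, +2 (running total 10)
  trifurcation: matched, +6 (running total 16)
  island: matched, +4 (running total 20)
  bridge: matched, +4 (running total 24)
  dot: matched, +5 (running total 29)
  bridge: not matched, +0
Total score = 29
Threshold = 16; verdict = identification

29


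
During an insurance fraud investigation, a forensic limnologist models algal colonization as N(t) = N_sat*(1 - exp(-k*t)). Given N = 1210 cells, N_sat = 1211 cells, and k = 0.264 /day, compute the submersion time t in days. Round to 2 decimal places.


PMSI from diatom colonization curve:
N / N_sat = 1210 / 1211 = 0.999174
1 - N/N_sat = 0.000826
ln(1 - N/N_sat) = -7.098916
t = -ln(1 - N/N_sat) / k = -(-7.098916) / 0.264 = 26.89 days

26.89


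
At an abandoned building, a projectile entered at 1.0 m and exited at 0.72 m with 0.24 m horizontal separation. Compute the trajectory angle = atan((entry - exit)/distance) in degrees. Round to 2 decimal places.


Bullet trajectory angle:
Height difference = 1.0 - 0.72 = 0.28 m
angle = atan(0.28 / 0.24)
angle = atan(1.166667)
angle = 49.40 degrees

49.40


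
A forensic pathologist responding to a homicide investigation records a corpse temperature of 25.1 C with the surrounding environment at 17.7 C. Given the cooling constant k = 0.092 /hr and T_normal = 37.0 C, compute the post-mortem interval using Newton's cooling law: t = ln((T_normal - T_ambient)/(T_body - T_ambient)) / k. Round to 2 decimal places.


Using Newton's law of cooling:
t = ln((T_normal - T_ambient) / (T_body - T_ambient)) / k
T_normal - T_ambient = 19.3
T_body - T_ambient = 7.4
Ratio = 2.608108
ln(ratio) = 0.958625
t = 0.958625 / 0.092 = 10.42 hours

10.42


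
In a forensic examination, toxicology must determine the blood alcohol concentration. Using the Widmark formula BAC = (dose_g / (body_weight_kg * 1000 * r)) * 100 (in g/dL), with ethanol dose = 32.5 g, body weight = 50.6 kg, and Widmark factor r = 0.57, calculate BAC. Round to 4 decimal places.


Applying the Widmark formula:
BAC = (dose_g / (body_wt * 1000 * r)) * 100
Denominator = 50.6 * 1000 * 0.57 = 28842
BAC = (32.5 / 28842) * 100
BAC = 0.1127 g/dL

0.1127


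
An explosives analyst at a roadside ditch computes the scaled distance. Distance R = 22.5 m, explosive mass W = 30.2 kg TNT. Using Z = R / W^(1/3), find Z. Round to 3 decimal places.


Scaled distance calculation:
W^(1/3) = 30.2^(1/3) = 3.114122
Z = R / W^(1/3) = 22.5 / 3.114122
Z = 7.225 m/kg^(1/3)

7.225


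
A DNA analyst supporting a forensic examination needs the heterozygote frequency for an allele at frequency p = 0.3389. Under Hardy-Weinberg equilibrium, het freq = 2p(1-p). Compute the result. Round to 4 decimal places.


Hardy-Weinberg heterozygote frequency:
q = 1 - p = 1 - 0.3389 = 0.6611
2pq = 2 * 0.3389 * 0.6611 = 0.4481

0.4481


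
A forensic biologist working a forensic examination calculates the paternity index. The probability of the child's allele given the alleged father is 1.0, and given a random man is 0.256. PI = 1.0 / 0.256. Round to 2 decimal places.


Paternity Index calculation:
PI = P(allele|father) / P(allele|random)
PI = 1.0 / 0.256
PI = 3.91

3.91


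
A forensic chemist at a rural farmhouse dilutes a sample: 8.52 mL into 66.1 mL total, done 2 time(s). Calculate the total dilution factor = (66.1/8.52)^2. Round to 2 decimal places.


Dilution factor calculation:
Single dilution = V_total / V_sample = 66.1 / 8.52 ≈ 7.758216
Number of dilutions = 2
Total DF = (66.1 / 8.52)^2 (full precision, rounded at the end) = 60.19

60.19


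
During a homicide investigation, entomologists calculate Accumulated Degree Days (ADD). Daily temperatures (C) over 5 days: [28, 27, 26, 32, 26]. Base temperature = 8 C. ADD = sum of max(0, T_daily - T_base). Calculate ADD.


Computing ADD day by day:
Day 1: max(0, 28 - 8) = 20
Day 2: max(0, 27 - 8) = 19
Day 3: max(0, 26 - 8) = 18
Day 4: max(0, 32 - 8) = 24
Day 5: max(0, 26 - 8) = 18
Total ADD = 99

99


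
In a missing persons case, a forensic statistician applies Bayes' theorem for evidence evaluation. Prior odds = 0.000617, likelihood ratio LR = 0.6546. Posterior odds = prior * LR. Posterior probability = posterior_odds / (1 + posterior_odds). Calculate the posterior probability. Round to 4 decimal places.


Bayesian evidence evaluation:
Posterior odds = prior_odds * LR = 0.000617 * 0.6546 = 0.0004038882
Posterior probability = posterior_odds / (1 + posterior_odds)
= 0.0004038882 / (1 + 0.0004038882)
= 0.0004038882 / 1.0004038882
= 0.0004

0.0004


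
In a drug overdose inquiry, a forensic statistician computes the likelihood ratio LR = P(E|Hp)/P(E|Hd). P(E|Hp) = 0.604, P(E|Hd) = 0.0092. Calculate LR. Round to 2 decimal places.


Likelihood ratio calculation:
LR = P(E|Hp) / P(E|Hd)
LR = 0.604 / 0.0092
LR = 65.65

65.65


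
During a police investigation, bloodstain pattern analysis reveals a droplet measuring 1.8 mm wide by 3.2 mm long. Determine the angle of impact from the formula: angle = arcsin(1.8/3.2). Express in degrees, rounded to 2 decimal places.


Blood spatter impact angle calculation:
width / length = 1.8 / 3.2 = 0.5625
angle = arcsin(0.5625)
angle = 34.23 degrees

34.23


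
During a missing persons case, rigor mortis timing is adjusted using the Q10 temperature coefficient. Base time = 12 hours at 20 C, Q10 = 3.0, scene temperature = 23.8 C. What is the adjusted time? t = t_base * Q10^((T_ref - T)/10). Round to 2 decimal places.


Rigor mortis time adjustment:
Exponent = (T_ref - T_actual) / 10 = (20 - 23.8) / 10 = -0.38
Q10 factor = 3.0^-0.38 = 0.65871
t_adjusted = 12 * 0.65871 = 7.90 hours

7.90


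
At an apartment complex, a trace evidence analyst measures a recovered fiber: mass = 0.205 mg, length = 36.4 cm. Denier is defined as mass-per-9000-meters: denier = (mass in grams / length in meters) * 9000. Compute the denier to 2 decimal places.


Denier calculation:
Mass in grams = 0.205 mg / 1000 = 0.000205 g
Length in meters = 36.4 cm / 100 = 0.364 m
Linear density = mass / length = 0.000205 / 0.364 = 0.00056319 g/m
Denier = (g/m) * 9000 = 0.00056319 * 9000 = 5.07

5.07


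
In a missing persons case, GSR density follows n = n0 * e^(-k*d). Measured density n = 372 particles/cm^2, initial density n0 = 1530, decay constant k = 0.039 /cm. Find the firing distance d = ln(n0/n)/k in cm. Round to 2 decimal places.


GSR distance calculation:
n0/n = 1530 / 372 = 4.112903
ln(n0/n) = 1.414129
d = 1.414129 / 0.039 = 36.26 cm

36.26


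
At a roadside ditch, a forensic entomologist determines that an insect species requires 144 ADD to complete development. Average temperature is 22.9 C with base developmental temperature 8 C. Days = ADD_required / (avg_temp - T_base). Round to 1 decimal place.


Insect development time:
Effective temperature = avg_temp - T_base = 22.9 - 8 = 14.9 C
Days = ADD / effective_temp = 144 / 14.9 = 9.7 days

9.7


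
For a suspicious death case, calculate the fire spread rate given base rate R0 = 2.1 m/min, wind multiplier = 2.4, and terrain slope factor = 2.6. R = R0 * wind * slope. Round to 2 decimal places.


Fire spread rate calculation:
R = R0 * wind_factor * slope_factor
= 2.1 * 2.4 * 2.6
= 5.04 * 2.6
= 13.10 m/min

13.10


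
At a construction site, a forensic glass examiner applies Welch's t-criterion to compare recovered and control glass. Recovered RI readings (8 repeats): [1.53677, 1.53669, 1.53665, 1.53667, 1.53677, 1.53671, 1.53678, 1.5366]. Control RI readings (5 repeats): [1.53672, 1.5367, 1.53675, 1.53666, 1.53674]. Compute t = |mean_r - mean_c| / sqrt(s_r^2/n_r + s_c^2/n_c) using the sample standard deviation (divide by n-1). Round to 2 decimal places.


Welch's t-criterion for glass RI comparison:
Recovered mean = sum / n_r = 12.29364 / 8 = 1.536705
Control mean = sum / n_c = 7.68357 / 5 = 1.536714
Recovered sample variance s_r^2 = 4.22857e-09
Control sample variance s_c^2 = 1.28e-09
Welch SE (unpooled) = sqrt(s_r^2/n_r + s_c^2/n_c) = sqrt(5.28571e-10 + 2.56e-10) = sqrt(7.84571e-10) = 2.80102e-05
|mean_r - mean_c| = 9e-06
t = 9e-06 / 2.80102e-05 = 0.32

0.32


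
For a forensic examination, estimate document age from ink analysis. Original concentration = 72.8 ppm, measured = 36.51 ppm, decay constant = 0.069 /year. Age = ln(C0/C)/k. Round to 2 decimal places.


Document age estimation:
C0/C = 72.8 / 36.51 = 1.993974
ln(C0/C) = 0.69013
t = 0.69013 / 0.069 = 10.00 years

10.00


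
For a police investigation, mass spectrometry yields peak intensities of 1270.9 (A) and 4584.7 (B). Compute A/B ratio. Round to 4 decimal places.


Spectral peak ratio:
Peak A = 1270.9 counts
Peak B = 4584.7 counts
Ratio = 1270.9 / 4584.7 = 0.2772

0.2772


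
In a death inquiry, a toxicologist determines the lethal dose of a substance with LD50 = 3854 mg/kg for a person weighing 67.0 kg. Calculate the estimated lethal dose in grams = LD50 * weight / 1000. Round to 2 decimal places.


Lethal dose calculation:
Lethal dose = LD50 * body_weight / 1000
= 3854 * 67.0 / 1000
= 258218 / 1000
= 258.22 g

258.22


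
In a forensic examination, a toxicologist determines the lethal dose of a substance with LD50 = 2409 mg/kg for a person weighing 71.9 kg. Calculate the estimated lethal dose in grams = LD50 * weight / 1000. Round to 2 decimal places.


Lethal dose calculation:
Lethal dose = LD50 * body_weight / 1000
= 2409 * 71.9 / 1000
= 173207.1 / 1000
= 173.21 g

173.21


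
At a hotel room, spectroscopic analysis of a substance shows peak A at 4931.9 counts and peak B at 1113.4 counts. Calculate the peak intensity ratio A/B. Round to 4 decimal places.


Spectral peak ratio:
Peak A = 4931.9 counts
Peak B = 1113.4 counts
Ratio = 4931.9 / 1113.4 = 4.4296

4.4296


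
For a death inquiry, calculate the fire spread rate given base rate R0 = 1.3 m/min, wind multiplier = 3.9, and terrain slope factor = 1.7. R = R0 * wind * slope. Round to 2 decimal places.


Fire spread rate calculation:
R = R0 * wind_factor * slope_factor
= 1.3 * 3.9 * 1.7
= 5.07 * 1.7
= 8.62 m/min

8.62


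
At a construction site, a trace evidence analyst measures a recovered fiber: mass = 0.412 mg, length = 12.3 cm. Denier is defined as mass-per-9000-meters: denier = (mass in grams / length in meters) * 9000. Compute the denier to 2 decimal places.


Denier calculation:
Mass in grams = 0.412 mg / 1000 = 0.000412 g
Length in meters = 12.3 cm / 100 = 0.123 m
Linear density = mass / length = 0.000412 / 0.123 = 0.00334959 g/m
Denier = (g/m) * 9000 = 0.00334959 * 9000 = 30.15

30.15


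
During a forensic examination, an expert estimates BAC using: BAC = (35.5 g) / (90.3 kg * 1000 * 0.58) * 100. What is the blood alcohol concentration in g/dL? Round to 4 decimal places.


Applying the Widmark formula:
BAC = (dose_g / (body_wt * 1000 * r)) * 100
Denominator = 90.3 * 1000 * 0.58 = 52374
BAC = (35.5 / 52374) * 100
BAC = 0.0678 g/dL

0.0678


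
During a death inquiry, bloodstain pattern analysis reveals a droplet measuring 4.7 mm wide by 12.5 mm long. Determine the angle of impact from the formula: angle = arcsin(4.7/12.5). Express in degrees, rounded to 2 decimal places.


Blood spatter impact angle calculation:
width / length = 4.7 / 12.5 = 0.376
angle = arcsin(0.376)
angle = 22.09 degrees

22.09


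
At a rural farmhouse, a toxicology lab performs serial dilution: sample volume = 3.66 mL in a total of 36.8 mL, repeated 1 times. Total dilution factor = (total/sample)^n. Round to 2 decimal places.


Dilution factor calculation:
Single dilution = V_total / V_sample = 36.8 / 3.66 ≈ 10.054645
Number of dilutions = 1
Total DF = (36.8 / 3.66)^1 (full precision, rounded at the end) = 10.05

10.05


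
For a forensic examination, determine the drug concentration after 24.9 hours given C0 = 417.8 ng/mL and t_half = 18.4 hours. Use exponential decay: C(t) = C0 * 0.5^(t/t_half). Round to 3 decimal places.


Drug concentration decay:
Number of half-lives = t / t_half = 24.9 / 18.4 = 1.353261
Decay factor = 0.5^1.353261 = 0.39140633
C(t) = 417.8 * 0.39140633 = 163.530 ng/mL

163.530


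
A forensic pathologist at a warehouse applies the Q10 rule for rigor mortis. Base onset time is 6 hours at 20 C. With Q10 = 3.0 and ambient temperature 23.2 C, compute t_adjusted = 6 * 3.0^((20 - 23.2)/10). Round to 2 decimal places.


Rigor mortis time adjustment:
Exponent = (T_ref - T_actual) / 10 = (20 - 23.2) / 10 = -0.32
Q10 factor = 3.0^-0.32 = 0.70359
t_adjusted = 6 * 0.70359 = 4.22 hours

4.22


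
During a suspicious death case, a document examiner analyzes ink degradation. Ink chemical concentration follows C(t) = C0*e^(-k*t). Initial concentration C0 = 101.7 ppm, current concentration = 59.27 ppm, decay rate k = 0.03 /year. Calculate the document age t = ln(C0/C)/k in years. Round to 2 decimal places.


Document age estimation:
C0/C = 101.7 / 59.27 = 1.715876
ln(C0/C) = 0.539924
t = 0.539924 / 0.03 = 18.00 years

18.00


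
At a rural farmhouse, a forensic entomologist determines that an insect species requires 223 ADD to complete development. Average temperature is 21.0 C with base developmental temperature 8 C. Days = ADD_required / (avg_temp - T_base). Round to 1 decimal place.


Insect development time:
Effective temperature = avg_temp - T_base = 21.0 - 8 = 13.0 C
Days = ADD / effective_temp = 223 / 13.0 = 17.2 days

17.2


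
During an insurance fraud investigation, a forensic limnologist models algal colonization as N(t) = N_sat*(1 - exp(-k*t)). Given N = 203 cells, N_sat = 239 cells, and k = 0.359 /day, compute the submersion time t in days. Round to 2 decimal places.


PMSI from diatom colonization curve:
N / N_sat = 203 / 239 = 0.849372
1 - N/N_sat = 0.150628
ln(1 - N/N_sat) = -1.892942
t = -ln(1 - N/N_sat) / k = -(-1.892942) / 0.359 = 5.27 days

5.27


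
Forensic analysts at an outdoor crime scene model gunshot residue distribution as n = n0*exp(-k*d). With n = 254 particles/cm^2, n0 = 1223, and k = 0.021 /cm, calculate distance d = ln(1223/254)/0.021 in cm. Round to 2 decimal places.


GSR distance calculation:
n0/n = 1223 / 254 = 4.814961
ln(n0/n) = 1.571728
d = 1.571728 / 0.021 = 74.84 cm

74.84


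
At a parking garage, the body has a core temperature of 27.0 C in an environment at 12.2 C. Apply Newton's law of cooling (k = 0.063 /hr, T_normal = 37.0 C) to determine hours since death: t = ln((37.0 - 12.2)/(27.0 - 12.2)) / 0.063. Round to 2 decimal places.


Using Newton's law of cooling:
t = ln((T_normal - T_ambient) / (T_body - T_ambient)) / k
T_normal - T_ambient = 24.8
T_body - T_ambient = 14.8
Ratio = 1.675676
ln(ratio) = 0.516217
t = 0.516217 / 0.063 = 8.19 hours

8.19


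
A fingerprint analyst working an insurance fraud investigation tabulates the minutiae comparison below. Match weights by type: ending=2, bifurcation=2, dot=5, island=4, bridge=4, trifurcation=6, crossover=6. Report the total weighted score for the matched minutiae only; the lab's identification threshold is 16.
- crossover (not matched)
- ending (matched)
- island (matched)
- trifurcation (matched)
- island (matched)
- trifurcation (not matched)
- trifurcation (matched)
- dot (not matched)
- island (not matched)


Weighted minutiae match score:
  crossover: not matched, +0
  ending: matched, +2 (running total 2)
  island: matched, +4 (running total 6)
  trifurcation: matched, +6 (running total 12)
  island: matched, +4 (running total 16)
  trifurcation: not matched, +0
  trifurcation: matched, +6 (running total 22)
  dot: not matched, +0
  island: not matched, +0
Total score = 22
Threshold = 16; verdict = identification

22


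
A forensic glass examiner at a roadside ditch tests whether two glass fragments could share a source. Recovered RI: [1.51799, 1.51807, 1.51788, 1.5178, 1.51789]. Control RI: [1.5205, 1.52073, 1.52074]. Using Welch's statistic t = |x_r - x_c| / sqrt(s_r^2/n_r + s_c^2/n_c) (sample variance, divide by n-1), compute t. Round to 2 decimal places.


Welch's t-criterion for glass RI comparison:
Recovered mean = sum / n_r = 7.58963 / 5 = 1.517926
Control mean = sum / n_c = 4.56197 / 3 = 1.5206567
Recovered sample variance s_r^2 = 1.103e-08
Control sample variance s_c^2 = 1.84333e-08
Welch SE (unpooled) = sqrt(s_r^2/n_r + s_c^2/n_c) = sqrt(2.206e-09 + 6.14444e-09) = sqrt(8.35044e-09) = 9.13807e-05
|mean_r - mean_c| = 0.00273067
t = 0.00273067 / 9.13807e-05 = 29.88

29.88


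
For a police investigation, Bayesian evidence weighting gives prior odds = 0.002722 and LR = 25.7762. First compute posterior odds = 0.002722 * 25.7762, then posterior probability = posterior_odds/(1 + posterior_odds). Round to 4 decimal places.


Bayesian evidence evaluation:
Posterior odds = prior_odds * LR = 0.002722 * 25.7762 = 0.07016282
Posterior probability = posterior_odds / (1 + posterior_odds)
= 0.07016282 / (1 + 0.07016282)
= 0.07016282 / 1.07016282
= 0.0656

0.0656


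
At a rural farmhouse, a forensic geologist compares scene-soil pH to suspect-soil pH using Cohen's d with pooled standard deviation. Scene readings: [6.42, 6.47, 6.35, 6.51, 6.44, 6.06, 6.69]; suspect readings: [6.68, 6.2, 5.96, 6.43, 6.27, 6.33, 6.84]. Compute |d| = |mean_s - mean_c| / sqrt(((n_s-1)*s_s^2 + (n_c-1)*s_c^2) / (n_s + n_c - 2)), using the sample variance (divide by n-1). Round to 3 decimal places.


Pooled-variance Cohen's d for soil pH comparison:
Scene mean = 44.94 / 7 = 6.42
Suspect mean = 44.71 / 7 = 6.387143
Scene sample variance s_s^2 = 0.0364
Suspect sample variance s_c^2 = 0.087857
Pooled variance = ((n_s-1)*s_s^2 + (n_c-1)*s_c^2) / (n_s + n_c - 2) = 0.062129
Pooled SD = sqrt(0.062129) = 0.249257
Mean difference = 0.032857
|d| = |0.032857| / 0.249257 = 0.132

0.132


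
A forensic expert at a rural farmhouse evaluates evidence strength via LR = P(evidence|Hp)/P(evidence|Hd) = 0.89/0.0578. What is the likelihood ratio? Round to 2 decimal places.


Likelihood ratio calculation:
LR = P(E|Hp) / P(E|Hd)
LR = 0.89 / 0.0578
LR = 15.40

15.40


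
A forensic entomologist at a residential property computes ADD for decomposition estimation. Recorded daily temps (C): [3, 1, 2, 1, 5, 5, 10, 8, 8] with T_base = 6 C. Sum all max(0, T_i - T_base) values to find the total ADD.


Computing ADD day by day:
Day 1: max(0, 3 - 6) = 0
Day 2: max(0, 1 - 6) = 0
Day 3: max(0, 2 - 6) = 0
Day 4: max(0, 1 - 6) = 0
Day 5: max(0, 5 - 6) = 0
Day 6: max(0, 5 - 6) = 0
Day 7: max(0, 10 - 6) = 4
Day 8: max(0, 8 - 6) = 2
Day 9: max(0, 8 - 6) = 2
Total ADD = 8

8


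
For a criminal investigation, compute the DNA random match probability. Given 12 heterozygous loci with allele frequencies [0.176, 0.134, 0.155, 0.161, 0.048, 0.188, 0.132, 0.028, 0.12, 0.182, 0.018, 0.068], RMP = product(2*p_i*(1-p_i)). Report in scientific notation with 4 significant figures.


Computing RMP for 12 loci:
Locus 1: 2 * 0.176 * 0.824 = 0.290048
Locus 2: 2 * 0.134 * 0.866 = 0.232088
Locus 3: 2 * 0.155 * 0.845 = 0.26195
Locus 4: 2 * 0.161 * 0.839 = 0.270158
Locus 5: 2 * 0.048 * 0.952 = 0.091392
Locus 6: 2 * 0.188 * 0.812 = 0.305312
Locus 7: 2 * 0.132 * 0.868 = 0.229152
Locus 8: 2 * 0.028 * 0.972 = 0.054432
Locus 9: 2 * 0.12 * 0.88 = 0.2112
Locus 10: 2 * 0.182 * 0.818 = 0.297752
Locus 11: 2 * 0.018 * 0.982 = 0.035352
Locus 12: 2 * 0.068 * 0.932 = 0.126752
RMP = 4.672e-10

4.672e-10


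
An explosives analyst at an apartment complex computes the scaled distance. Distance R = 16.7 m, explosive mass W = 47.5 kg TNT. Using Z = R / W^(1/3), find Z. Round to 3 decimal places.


Scaled distance calculation:
W^(1/3) = 47.5^(1/3) = 3.621578
Z = R / W^(1/3) = 16.7 / 3.621578
Z = 4.611 m/kg^(1/3)

4.611


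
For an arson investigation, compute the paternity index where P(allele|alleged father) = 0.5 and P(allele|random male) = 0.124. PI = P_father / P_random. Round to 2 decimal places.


Paternity Index calculation:
PI = P(allele|father) / P(allele|random)
PI = 0.5 / 0.124
PI = 4.03

4.03


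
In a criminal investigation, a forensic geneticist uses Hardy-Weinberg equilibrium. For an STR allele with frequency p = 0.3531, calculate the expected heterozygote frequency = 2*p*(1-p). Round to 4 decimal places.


Hardy-Weinberg heterozygote frequency:
q = 1 - p = 1 - 0.3531 = 0.6469
2pq = 2 * 0.3531 * 0.6469 = 0.4568

0.4568


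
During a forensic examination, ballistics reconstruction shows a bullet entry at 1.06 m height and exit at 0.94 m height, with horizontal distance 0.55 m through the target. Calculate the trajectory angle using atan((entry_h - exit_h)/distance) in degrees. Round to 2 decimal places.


Bullet trajectory angle:
Height difference = 1.06 - 0.94 = 0.12 m
angle = atan(0.12 / 0.55)
angle = atan(0.218182)
angle = 12.31 degrees

12.31


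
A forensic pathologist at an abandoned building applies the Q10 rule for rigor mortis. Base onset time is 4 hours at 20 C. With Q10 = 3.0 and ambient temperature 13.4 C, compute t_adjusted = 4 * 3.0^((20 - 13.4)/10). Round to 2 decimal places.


Rigor mortis time adjustment:
Exponent = (T_ref - T_actual) / 10 = (20 - 13.4) / 10 = 0.66
Q10 factor = 3.0^0.66 = 2.0649
t_adjusted = 4 * 2.0649 = 8.26 hours

8.26
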